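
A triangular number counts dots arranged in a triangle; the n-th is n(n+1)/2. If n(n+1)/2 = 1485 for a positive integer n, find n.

54

Set n(n+1)/2 = 1485, giving n² + n − 2970 = 0.
So n = (-1 + 109) / 2 = 108/2 = 54.
Check: 54·55/2 = 1485. ✓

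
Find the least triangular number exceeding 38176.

38226

Solve n(n+1)/2 > 38176 for integer n.
The largest n with value ≤ 38176 is 275 (since 37950 ≤ 38176 < 38226), so the first above is n = 276, value 38226.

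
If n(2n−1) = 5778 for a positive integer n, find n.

54

Set n(2n−1) = 5778, giving 2n² − n − 5778 = 0.
The discriminant is 1 + 8·5778 = 46225, and √46225 = 215.
So n = (1 + 215) / 4 = 216/4 = 54.
Check: 54·(2·54 − 1) = 5778. ✓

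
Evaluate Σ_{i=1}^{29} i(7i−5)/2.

Σ i(7i−5)/2 = (7Σi² − 5Σi) / 2 over i = 1..29.
Σi = 435 and Σi² = 8555.
(7·8555 − 5·435) / 2 = 57710/2 = 28855.

28855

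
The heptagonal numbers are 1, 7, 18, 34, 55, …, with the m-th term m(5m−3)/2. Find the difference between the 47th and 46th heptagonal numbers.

Consecutive heptagonal numbers differ by 5n − 4: here 5·47 − 4 = 231.

231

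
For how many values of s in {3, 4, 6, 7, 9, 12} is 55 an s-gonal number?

2

s = 3: P(3, 10) = 55. ✓
s = 4: P(4, 7) = 49 and P(4, 8) = 64; 55 is not s-gonal.
s = 6: P(6, 5) = 45 and P(6, 6) = 66; 55 is not s-gonal.
s = 7: P(7, 5) = 55. ✓
s = 9: P(9, 4) = 46 and P(9, 5) = 75; 55 is not s-gonal.
s = 12: P(12, 3) = 33 and P(12, 4) = 64; 55 is not s-gonal.
Hits: s ∈ {3, 7} → 2.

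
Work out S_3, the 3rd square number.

The 3rd square number is n² with n = 3.
3² = 9.

9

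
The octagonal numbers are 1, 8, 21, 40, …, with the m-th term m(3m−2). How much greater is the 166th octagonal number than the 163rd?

2955

166·(3·166 − 2) = 82336 and 163·(3·163 − 2) = 79381.
Difference: 82336 − 79381 = 2955.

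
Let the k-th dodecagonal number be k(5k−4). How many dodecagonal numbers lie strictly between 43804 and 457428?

The n-th dodecagonal number is n(5n−4).
Smallest index with value > 43804: n = 95 (giving 44745).
Largest index with value < 457428: n = 302 (giving 454812).
Indices 95 through 302: 208 terms.

208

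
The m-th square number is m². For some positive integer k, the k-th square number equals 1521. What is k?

We need n² = 1521, so n = √1521 = 39.
Check: 39² = 1521. ✓

39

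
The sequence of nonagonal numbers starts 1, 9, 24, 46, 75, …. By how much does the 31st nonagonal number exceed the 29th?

415

31·(7·31 − 5)/2 = 3286 and 29·(7·29 − 5)/2 = 2871.
Difference: 3286 − 2871 = 415.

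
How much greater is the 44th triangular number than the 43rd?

44

Consecutive triangular numbers differ by n: T_{44} − T_{43} = 44.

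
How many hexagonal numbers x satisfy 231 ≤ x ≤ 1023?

12

The n-th hexagonal number is n(2n−1).
Smallest index with value ≥ 231: n = 11 (giving 231).
Largest index with value ≤ 1023: n = 22 (giving 946).
Indices 11 through 22: 12 terms.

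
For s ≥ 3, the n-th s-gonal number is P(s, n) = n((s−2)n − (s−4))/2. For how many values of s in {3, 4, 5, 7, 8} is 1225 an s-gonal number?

2

s = 3: P(3, 49) = 1225. ✓
s = 4: P(4, 35) = 1225. ✓
s = 5: P(5, 28) = 1162 and P(5, 29) = 1247; 1225 is not s-gonal.
s = 7: P(7, 22) = 1177 and P(7, 23) = 1288; 1225 is not s-gonal.
s = 8: P(8, 20) = 1160 and P(8, 21) = 1281; 1225 is not s-gonal.
Hits: s ∈ {3, 4} → 2.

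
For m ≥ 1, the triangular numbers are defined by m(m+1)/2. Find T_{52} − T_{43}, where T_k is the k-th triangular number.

52·53/2 = 1378 and 43·44/2 = 946.
Difference: 1378 − 946 = 432.

432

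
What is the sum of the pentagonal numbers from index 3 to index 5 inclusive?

69

Σ i(3i−1)/2 = (3Σi² − Σi) / 2 over i = 3..5.
Σi = 15 − 3 = 12 and Σi² = 55 − 5 = 50.
(3·50 − 1·12) / 2 = 138/2 = 69.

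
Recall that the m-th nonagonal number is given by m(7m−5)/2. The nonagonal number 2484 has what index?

27

Set n(7n−5)/2 = 2484, giving 7n² − 5n − 4968 = 0.
The discriminant is 25 + 56·2484 = 139129, and √139129 = 373.
So n = (5 + 373) / 14 = 378/14 = 27.
Check: 27·(7·27 − 5)/2 = 2484. ✓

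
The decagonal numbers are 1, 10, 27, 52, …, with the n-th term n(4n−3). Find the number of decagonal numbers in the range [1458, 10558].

The n-th decagonal number is n(4n−3).
Smallest index with value ≥ 1458: n = 20 (giving 1540).
Largest index with value ≤ 10558: n = 51 (giving 10251).
Indices 20 through 51: 32 terms.

32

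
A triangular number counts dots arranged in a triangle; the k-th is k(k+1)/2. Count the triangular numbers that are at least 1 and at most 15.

The n-th triangular number is n(n+1)/2.
Smallest index with value ≥ 1: n = 1 (giving 1).
Largest index with value ≤ 15: n = 5 (giving 15).
Indices 1 through 5: 5 terms.

5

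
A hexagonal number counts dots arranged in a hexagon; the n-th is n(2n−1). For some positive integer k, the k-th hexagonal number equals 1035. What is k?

Set n(2n−1) = 1035, giving 2n² − n − 1035 = 0.
The discriminant is 1 + 8·1035 = 8281, and √8281 = 91.
So n = (1 + 91) / 4 = 92/4 = 23.

23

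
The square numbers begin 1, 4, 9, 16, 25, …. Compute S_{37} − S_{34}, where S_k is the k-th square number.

213

37² = 1369 and 34² = 1156.
Difference: 1369 − 1156 = 213.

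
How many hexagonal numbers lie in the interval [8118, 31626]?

The n-th hexagonal number is n(2n−1).
Smallest index with value ≥ 8118: n = 64 (giving 8128).
Largest index with value ≤ 31626: n = 126 (giving 31626).
Indices 64 through 126: 63 terms.

63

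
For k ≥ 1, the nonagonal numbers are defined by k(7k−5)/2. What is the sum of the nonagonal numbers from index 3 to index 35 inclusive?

50600

Σ i(7i−5)/2 = (7Σi² − 5Σi) / 2 over i = 3..35.
Σi = 630 − 3 = 627 and Σi² = 14910 − 5 = 14905.
(7·14905 − 5·627) / 2 = 101200/2 = 50600.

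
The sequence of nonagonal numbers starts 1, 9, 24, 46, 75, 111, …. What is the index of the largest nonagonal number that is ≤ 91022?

161

Solve n(7n−5)/2 ≤ 91022 for integer n.
n = 161 gives 90321 ≤ 91022, while n = 162 gives 91449 > 91022; so the answer is index 161.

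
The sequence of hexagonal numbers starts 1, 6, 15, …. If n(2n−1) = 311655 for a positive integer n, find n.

395

Set n(2n−1) = 311655, giving 2n² − n − 311655 = 0.
The discriminant is 1 + 8·311655 = 2493241, and √2493241 = 1579.
So n = (1 + 1579) / 4 = 1580/4 = 395.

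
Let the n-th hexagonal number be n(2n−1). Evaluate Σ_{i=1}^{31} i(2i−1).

20336

Σ i(2i−1) = 2Σi² − Σi over i = 1..31.
Σi = 496 and Σi² = 10416.
2·10416 − 1·496 = 20336.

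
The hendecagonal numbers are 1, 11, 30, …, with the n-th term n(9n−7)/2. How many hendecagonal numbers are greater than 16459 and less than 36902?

The n-th hendecagonal number is n(9n−7)/2.
Smallest index with value > 16459: n = 61 (giving 16531).
Largest index with value < 36902: n = 90 (giving 36135).
Indices 61 through 90: 30 terms.

30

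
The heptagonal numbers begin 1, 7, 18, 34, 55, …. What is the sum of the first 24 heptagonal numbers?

Σ i(5i−3)/2 = (5Σi² − 3Σi) / 2 over i = 1..24.
Σi = 300 and Σi² = 4900.
(5·4900 − 3·300) / 2 = 23600/2 = 11800.

11800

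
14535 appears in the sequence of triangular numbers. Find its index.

Set n(n+1)/2 = 14535, giving n² + n − 29070 = 0.
The discriminant is 1 + 8·14535 = 116281, and √116281 = 341.
So n = (-1 + 341) / 2 = 340/2 = 170.
Check: 170·171/2 = 14535. ✓

170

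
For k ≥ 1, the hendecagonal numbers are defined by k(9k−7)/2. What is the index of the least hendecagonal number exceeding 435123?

Solve n(9n−7)/2 > 435123 for integer n.
The largest n with value ≤ 435123 is 311 (since 434156 ≤ 435123 < 436956), so the first above is n = 312, value 436956.

312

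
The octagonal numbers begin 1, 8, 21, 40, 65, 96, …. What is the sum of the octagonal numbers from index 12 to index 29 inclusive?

Σ i(3i−2) = 3Σi² − 2Σi over i = 12..29.
Σi = 435 − 66 = 369 and Σi² = 8555 − 506 = 8049.
3·8049 − 2·369 = 23409.

23409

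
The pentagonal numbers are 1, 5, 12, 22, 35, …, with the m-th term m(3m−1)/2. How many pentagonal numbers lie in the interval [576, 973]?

The n-th pentagonal number is n(3n−1)/2.
Smallest index with value ≥ 576: n = 20 (giving 590).
Largest index with value ≤ 973: n = 25 (giving 925).
Indices 20 through 25: 6 terms.

6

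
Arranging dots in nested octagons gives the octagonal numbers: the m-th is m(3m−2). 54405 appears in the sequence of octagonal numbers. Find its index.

135

Set n(3n−2) = 54405, giving 3n² − 2n − 54405 = 0.
The discriminant is 4 + 12·54405 = 652864, and √652864 = 808.
So n = (2 + 808) / 6 = 810/6 = 135.
Check: 135·(3·135 − 2) = 54405. ✓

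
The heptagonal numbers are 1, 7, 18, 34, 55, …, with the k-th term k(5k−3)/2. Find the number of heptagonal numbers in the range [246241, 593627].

173

The n-th heptagonal number is n(5n−3)/2.
Smallest index with value ≥ 246241: n = 315 (giving 247590).
Largest index with value ≤ 593627: n = 487 (giving 592192).
Indices 315 through 487: 173 terms.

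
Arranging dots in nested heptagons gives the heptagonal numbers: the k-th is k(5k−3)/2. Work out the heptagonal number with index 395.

389470

The 395th heptagonal number is n(5n−3)/2 with n = 395.
395·(5·395 − 3)/2 = 395·1972/2 = 395·986 = 389470.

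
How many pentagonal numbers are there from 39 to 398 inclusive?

The n-th pentagonal number is n(3n−1)/2.
Smallest index with value ≥ 39: n = 6 (giving 51).
Largest index with value ≤ 398: n = 16 (giving 376).
Indices 6 through 16: 11 terms.

11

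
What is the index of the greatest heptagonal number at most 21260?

Solve n(5n−3)/2 ≤ 21260 for integer n.
n = 92 gives 21022 ≤ 21260, while n = 93 gives 21483 > 21260; so the answer is index 92.

92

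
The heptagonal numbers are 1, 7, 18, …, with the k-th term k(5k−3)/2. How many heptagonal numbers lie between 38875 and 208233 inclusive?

The n-th heptagonal number is n(5n−3)/2.
Smallest index with value ≥ 38875: n = 125 (giving 38875).
Largest index with value ≤ 208233: n = 288 (giving 206928).
Indices 125 through 288: 164 terms.

164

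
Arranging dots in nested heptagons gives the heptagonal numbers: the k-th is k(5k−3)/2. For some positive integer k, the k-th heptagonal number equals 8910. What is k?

Set n(5n−3)/2 = 8910, giving 5n² − 3n − 17820 = 0.
The discriminant is 9 + 40·8910 = 356409, and √356409 = 597.
So n = (3 + 597) / 10 = 600/10 = 60.

60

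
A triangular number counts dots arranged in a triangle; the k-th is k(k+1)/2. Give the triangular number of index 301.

The 301st triangular number is n(n+1)/2 with n = 301.
301·302/2 = 90902/2 = 45451.

45451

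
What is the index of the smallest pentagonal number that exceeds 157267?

324

Solve n(3n−1)/2 > 157267 for integer n.
The largest n with value ≤ 157267 is 323 (since 156332 ≤ 157267 < 157302), so the first above is n = 324, value 157302.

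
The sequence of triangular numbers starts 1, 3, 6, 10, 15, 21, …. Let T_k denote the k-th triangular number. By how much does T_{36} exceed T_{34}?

36·37/2 = 666 and 34·35/2 = 595.
Difference: 666 − 595 = 71.

71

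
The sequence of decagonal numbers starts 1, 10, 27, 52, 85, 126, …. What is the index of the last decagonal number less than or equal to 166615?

Solve n(4n−3) ≤ 166615 for integer n.
n = 204 gives 165852 ≤ 166615, while n = 205 gives 167485 > 166615; so the answer is index 204.

204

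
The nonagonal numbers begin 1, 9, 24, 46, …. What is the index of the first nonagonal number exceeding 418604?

Solve n(7n−5)/2 > 418604 for integer n.
The largest n with value ≤ 418604 is 346 (since 418141 ≤ 418604 < 420564), so the first above is n = 347, value 420564.

347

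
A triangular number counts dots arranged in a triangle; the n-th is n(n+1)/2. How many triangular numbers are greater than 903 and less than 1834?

18

The n-th triangular number is n(n+1)/2.
Smallest index with value > 903: n = 43 (giving 946).
Largest index with value < 1834: n = 60 (giving 1830).
Indices 43 through 60: 18 terms.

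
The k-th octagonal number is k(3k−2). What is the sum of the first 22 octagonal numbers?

Σ i(3i−2) = 3Σi² − 2Σi over i = 1..22.
Σi = 253 and Σi² = 3795.
3·3795 − 2·253 = 10879.

10879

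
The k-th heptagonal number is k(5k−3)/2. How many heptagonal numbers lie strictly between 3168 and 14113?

The n-th heptagonal number is n(5n−3)/2.
Smallest index with value > 3168: n = 36 (giving 3186).
Largest index with value < 14113: n = 75 (giving 13950).
Indices 36 through 75: 40 terms.

40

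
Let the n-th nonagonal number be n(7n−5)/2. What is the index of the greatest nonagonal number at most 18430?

Solve n(7n−5)/2 ≤ 18430 for integer n.
n = 72 gives 17964 ≤ 18430, while n = 73 gives 18469 > 18430; so the answer is index 72.

72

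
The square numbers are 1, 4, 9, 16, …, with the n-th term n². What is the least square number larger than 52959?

Solve n² > 52959 for integer n.
The largest n with value ≤ 52959 is 230 (since 52900 ≤ 52959 < 53361), so the first above is n = 231, value 53361.

53361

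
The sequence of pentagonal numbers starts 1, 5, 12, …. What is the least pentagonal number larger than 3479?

3577

Solve n(3n−1)/2 > 3479 for integer n.
The largest n with value ≤ 3479 is 48 (since 3432 ≤ 3479 < 3577), so the first above is n = 49, value 3577.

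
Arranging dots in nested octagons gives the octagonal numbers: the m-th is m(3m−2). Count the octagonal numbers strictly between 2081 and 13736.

The n-th octagonal number is n(3n−2).
Smallest index with value > 2081: n = 27 (giving 2133).
Largest index with value < 13736: n = 67 (giving 13333).
Indices 27 through 67: 41 terms.

41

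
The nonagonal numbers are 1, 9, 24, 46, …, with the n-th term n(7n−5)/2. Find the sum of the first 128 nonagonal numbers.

2454784

Σ i(7i−5)/2 = (7Σi² − 5Σi) / 2 over i = 1..128.
Σi = 8256 and Σi² = 707264.
(7·707264 − 5·8256) / 2 = 4909568/2 = 2454784.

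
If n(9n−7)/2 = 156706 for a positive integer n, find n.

Set n(9n−7)/2 = 156706, giving 9n² − 7n − 313412 = 0.
The discriminant is 49 + 72·156706 = 11282881, and √11282881 = 3359.
So n = (7 + 3359) / 18 = 3366/18 = 187.

187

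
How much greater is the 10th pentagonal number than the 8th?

53

10·(3·10 − 1)/2 = 145 and 8·(3·8 − 1)/2 = 92.
Difference: 145 − 92 = 53.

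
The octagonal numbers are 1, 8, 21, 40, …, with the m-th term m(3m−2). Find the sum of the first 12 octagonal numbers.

Σ i(3i−2) = 3Σi² − 2Σi over i = 1..12.
Σi = 78 and Σi² = 650.
3·650 − 2·78 = 1794.

1794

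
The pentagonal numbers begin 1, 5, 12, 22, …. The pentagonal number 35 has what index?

Set n(3n−1)/2 = 35, giving 3n² − n − 70 = 0.
The discriminant is 1 + 24·35 = 841, and √841 = 29.
So n = (1 + 29) / 6 = 30/6 = 5.

5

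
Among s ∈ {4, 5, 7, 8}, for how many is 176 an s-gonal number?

s = 4: P(4, 13) = 169 and P(4, 14) = 196; 176 is not s-gonal.
s = 5: P(5, 11) = 176. ✓
s = 7: P(7, 8) = 148 and P(7, 9) = 189; 176 is not s-gonal.
s = 8: P(8, 8) = 176. ✓
Hits: s ∈ {5, 8} → 2.

2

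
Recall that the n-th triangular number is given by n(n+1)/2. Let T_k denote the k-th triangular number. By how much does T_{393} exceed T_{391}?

785

393·394/2 = 77421 and 391·392/2 = 76636.
Difference: 77421 − 76636 = 785.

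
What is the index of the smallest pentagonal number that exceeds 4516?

Solve n(3n−1)/2 > 4516 for integer n.
The largest n with value ≤ 4516 is 55 (since 4510 ≤ 4516 < 4676), so the first above is n = 56, value 4676.

56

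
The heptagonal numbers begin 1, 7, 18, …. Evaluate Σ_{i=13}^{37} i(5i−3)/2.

Σ i(5i−3)/2 = (5Σi² − 3Σi) / 2 over i = 13..37.
Σi = 703 − 78 = 625 and Σi² = 17575 − 650 = 16925.
(5·16925 − 3·625) / 2 = 82750/2 = 41375.

41375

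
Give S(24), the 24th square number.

576

The 24th square number is n² with n = 24.
24² = 576.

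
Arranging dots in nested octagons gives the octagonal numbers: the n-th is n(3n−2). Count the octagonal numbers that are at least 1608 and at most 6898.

The n-th octagonal number is n(3n−2).
Smallest index with value ≥ 1608: n = 24 (giving 1680).
Largest index with value ≤ 6898: n = 48 (giving 6816).
Indices 24 through 48: 25 terms.

25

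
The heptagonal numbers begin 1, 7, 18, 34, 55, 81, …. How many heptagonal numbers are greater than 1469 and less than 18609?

The n-th heptagonal number is n(5n−3)/2.
Smallest index with value > 1469: n = 25 (giving 1525).
Largest index with value < 18609: n = 86 (giving 18361).
Indices 25 through 86: 62 terms.

62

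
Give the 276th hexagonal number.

The 276th hexagonal number is n(2n−1) with n = 276.
276·(2·276 − 1) = 276·551 = 152076.

152076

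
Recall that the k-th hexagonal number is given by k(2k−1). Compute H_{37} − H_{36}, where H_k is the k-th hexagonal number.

Consecutive hexagonal numbers differ by 4n − 3: here 4·37 − 3 = 145.

145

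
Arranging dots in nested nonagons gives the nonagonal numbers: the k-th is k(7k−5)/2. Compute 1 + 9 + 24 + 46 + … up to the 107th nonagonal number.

Σ i(7i−5)/2 = (7Σi² − 5Σi) / 2 over i = 1..107.
Σi = 5778 and Σi² = 414090.
(7·414090 − 5·5778) / 2 = 2869740/2 = 1434870.

1434870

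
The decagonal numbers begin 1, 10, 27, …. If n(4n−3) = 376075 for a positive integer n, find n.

307

Set n(4n−3) = 376075, giving 4n² − 3n − 376075 = 0.
The discriminant is 9 + 16·376075 = 6017209, and √6017209 = 2453.
So n = (3 + 2453) / 8 = 2456/8 = 307.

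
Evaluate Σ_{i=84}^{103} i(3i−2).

Σ i(3i−2) = 3Σi² − 2Σi over i = 84..103.
Σi = 5356 − 3486 = 1870 and Σi² = 369564 − 194054 = 175510.
3·175510 − 2·1870 = 522790.

522790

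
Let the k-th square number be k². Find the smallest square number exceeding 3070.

3136

Solve n² > 3070 for integer n.
The largest n with value ≤ 3070 is 55 (since 3025 ≤ 3070 < 3136), so the first above is n = 56, value 3136.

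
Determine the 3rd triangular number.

The 3rd triangular number is n(n+1)/2 with n = 3.
3·4/2 = 12/2 = 6.

6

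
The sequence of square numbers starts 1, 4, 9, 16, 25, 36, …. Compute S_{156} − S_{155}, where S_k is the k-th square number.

311

n² − (n−1)² = 2n − 1, so 156² − 155² = 2·156 − 1 = 311.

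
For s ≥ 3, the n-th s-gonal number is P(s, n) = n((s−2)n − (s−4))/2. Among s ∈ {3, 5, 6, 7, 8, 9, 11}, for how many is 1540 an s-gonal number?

s = 3: P(3, 55) = 1540. ✓
s = 5: P(5, 32) = 1520 and P(5, 33) = 1617; 1540 is not s-gonal.
s = 6: P(6, 28) = 1540. ✓
s = 7: P(7, 25) = 1525 and P(7, 26) = 1651; 1540 is not s-gonal.
s = 8: P(8, 22) = 1408 and P(8, 23) = 1541; 1540 is not s-gonal.
s = 9: P(9, 21) = 1491 and P(9, 22) = 1639; 1540 is not s-gonal.
s = 11: P(11, 18) = 1395 and P(11, 19) = 1558; 1540 is not s-gonal.
Hits: s ∈ {3, 6} → 2.

2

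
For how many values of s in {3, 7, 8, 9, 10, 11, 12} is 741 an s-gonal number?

1

s = 3: P(3, 38) = 741. ✓
s = 7: P(7, 17) = 697 and P(7, 18) = 783; 741 is not s-gonal.
s = 8: P(8, 16) = 736 and P(8, 17) = 833; 741 is not s-gonal.
s = 9: P(9, 14) = 651 and P(9, 15) = 750; 741 is not s-gonal.
s = 10: P(10, 13) = 637 and P(10, 14) = 742; 741 is not s-gonal.
s = 11: P(11, 13) = 715 and P(11, 14) = 833; 741 is not s-gonal.
s = 12: P(12, 12) = 672 and P(12, 13) = 793; 741 is not s-gonal.
Hits: s ∈ {3} → 1.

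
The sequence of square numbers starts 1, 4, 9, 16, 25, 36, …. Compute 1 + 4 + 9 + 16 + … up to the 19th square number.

2470

Σ_{i=1}^{19} i² = 19·20·39/6 = 2470.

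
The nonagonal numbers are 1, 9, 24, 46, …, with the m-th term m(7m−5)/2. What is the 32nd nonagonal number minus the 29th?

32·(7·32 − 5)/2 = 3504 and 29·(7·29 − 5)/2 = 2871.
Difference: 3504 − 2871 = 633.

633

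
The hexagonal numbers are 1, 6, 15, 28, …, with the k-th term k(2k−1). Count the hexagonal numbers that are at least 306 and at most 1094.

11

The n-th hexagonal number is n(2n−1).
Smallest index with value ≥ 306: n = 13 (giving 325).
Largest index with value ≤ 1094: n = 23 (giving 1035).
Indices 13 through 23: 11 terms.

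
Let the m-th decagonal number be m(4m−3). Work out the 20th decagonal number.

20·(4·20 − 3) = 20·77 = 1540.

1540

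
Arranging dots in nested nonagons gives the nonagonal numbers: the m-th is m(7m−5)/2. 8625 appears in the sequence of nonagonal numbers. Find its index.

50

Set n(7n−5)/2 = 8625, giving 7n² − 5n − 17250 = 0.
The discriminant is 25 + 56·8625 = 483025, and √483025 = 695.
So n = (5 + 695) / 14 = 700/14 = 50.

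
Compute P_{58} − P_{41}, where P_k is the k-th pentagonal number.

2516

58·(3·58 − 1)/2 = 5017 and 41·(3·41 − 1)/2 = 2501.
Difference: 5017 − 2501 = 2516.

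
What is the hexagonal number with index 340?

230860

The 340th hexagonal number is n(2n−1) with n = 340.
340·(2·340 − 1) = 340·679 = 230860.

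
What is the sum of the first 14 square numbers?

Σ_{i=1}^{14} i² = 14·15·29/6 = 1015.

1015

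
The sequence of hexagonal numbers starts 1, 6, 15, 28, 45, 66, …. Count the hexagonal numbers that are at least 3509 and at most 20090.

58

The n-th hexagonal number is n(2n−1).
Smallest index with value ≥ 3509: n = 43 (giving 3655).
Largest index with value ≤ 20090: n = 100 (giving 19900).
Indices 43 through 100: 58 terms.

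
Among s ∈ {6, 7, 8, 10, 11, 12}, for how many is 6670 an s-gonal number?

1

s = 6: P(6, 58) = 6670. ✓
s = 7: P(7, 51) = 6426 and P(7, 52) = 6682; 6670 is not s-gonal.
s = 8: P(8, 47) = 6533 and P(8, 48) = 6816; 6670 is not s-gonal.
s = 10: P(10, 41) = 6601 and P(10, 42) = 6930; 6670 is not s-gonal.
s = 11: P(11, 38) = 6365 and P(11, 39) = 6708; 6670 is not s-gonal.
s = 12: P(12, 36) = 6336 and P(12, 37) = 6697; 6670 is not s-gonal.
Hits: s ∈ {6} → 1.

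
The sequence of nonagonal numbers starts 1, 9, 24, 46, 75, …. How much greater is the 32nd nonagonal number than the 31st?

218

Consecutive nonagonal numbers differ by 7n − 6: here 7·32 − 6 = 218.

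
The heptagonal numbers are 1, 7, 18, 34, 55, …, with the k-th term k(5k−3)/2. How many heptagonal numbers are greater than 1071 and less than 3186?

The n-th heptagonal number is n(5n−3)/2.
Smallest index with value > 1071: n = 22 (giving 1177).
Largest index with value < 3186: n = 35 (giving 3010).
Indices 22 through 35: 14 terms.

14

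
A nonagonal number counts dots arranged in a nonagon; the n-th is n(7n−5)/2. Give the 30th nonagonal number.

30·(7·30 − 5)/2 = 30·205/2 = 3075.

3075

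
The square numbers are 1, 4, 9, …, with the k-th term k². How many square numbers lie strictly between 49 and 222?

The n-th square number is n².
Smallest index with value > 49: n = 8 (giving 64).
Largest index with value < 222: n = 14 (giving 196).
Indices 8 through 14: 7 terms.

7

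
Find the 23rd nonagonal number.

The 23rd nonagonal number is n(7n−5)/2 with n = 23.
23·(7·23 − 5)/2 = 23·156/2 = 23·78 = 1794.

1794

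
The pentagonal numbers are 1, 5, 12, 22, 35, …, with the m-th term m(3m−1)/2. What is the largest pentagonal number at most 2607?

2501

Solve n(3n−1)/2 ≤ 2607 for integer n.
n = 41 gives 2501 ≤ 2607, while n = 42 gives 2625 > 2607; so the answer is 2501.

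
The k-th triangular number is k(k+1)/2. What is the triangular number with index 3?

3·4/2 = 12/2 = 6.

6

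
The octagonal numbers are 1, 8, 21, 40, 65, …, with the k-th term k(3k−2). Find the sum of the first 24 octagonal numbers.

Σ i(3i−2) = 3Σi² − 2Σi over i = 1..24.
Σi = 300 and Σi² = 4900.
3·4900 − 2·300 = 14100.

14100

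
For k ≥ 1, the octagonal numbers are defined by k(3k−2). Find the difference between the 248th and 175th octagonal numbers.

248·(3·248 − 2) = 184016 and 175·(3·175 − 2) = 91525.
Difference: 184016 − 91525 = 92491.

92491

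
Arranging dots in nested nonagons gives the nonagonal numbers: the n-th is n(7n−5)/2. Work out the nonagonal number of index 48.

The 48th nonagonal number is n(7n−5)/2 with n = 48.
48·(7·48 − 5)/2 = 48·331/2 = 7944.

7944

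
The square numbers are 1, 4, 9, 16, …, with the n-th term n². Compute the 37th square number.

37² = 1369.

1369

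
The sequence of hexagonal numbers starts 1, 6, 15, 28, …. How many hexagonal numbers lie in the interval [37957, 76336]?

57

The n-th hexagonal number is n(2n−1).
Smallest index with value ≥ 37957: n = 139 (giving 38503).
Largest index with value ≤ 76336: n = 195 (giving 75855).
Indices 139 through 195: 57 terms.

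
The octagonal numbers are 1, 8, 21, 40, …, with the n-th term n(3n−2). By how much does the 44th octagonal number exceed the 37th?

44·(3·44 − 2) = 5720 and 37·(3·37 − 2) = 4033.
Difference: 5720 − 4033 = 1687.

1687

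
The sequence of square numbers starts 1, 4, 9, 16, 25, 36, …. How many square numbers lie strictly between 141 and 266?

The n-th square number is n².
Smallest index with value > 141: n = 12 (giving 144).
Largest index with value < 266: n = 16 (giving 256).
Indices 12 through 16: 5 terms.

5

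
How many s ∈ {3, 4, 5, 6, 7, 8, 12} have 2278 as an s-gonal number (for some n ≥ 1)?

2

s = 3: P(3, 67) = 2278. ✓
s = 4: P(4, 47) = 2209 and P(4, 48) = 2304; 2278 is not s-gonal.
s = 5: P(5, 39) = 2262 and P(5, 40) = 2380; 2278 is not s-gonal.
s = 6: P(6, 34) = 2278. ✓
s = 7: P(7, 30) = 2205 and P(7, 31) = 2356; 2278 is not s-gonal.
s = 8: P(8, 27) = 2133 and P(8, 28) = 2296; 2278 is not s-gonal.
s = 12: P(12, 21) = 2121 and P(12, 22) = 2332; 2278 is not s-gonal.
Hits: s ∈ {3, 6} → 2.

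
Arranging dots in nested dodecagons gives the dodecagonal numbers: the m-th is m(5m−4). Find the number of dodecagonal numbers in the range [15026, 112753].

95

The n-th dodecagonal number is n(5n−4).
Smallest index with value ≥ 15026: n = 56 (giving 15456).
Largest index with value ≤ 112753: n = 150 (giving 111900).
Indices 56 through 150: 95 terms.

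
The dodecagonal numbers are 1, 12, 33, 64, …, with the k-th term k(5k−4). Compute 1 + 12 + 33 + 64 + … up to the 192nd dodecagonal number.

11814688

Σ i(5i−4) = 5Σi² − 4Σi over i = 1..192.
Σi = 18528 and Σi² = 2377760.
5·2377760 − 4·18528 = 11814688.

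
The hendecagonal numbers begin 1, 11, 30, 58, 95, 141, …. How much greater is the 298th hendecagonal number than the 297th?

2674

Consecutive hendecagonal numbers differ by 9n − 8: here 9·298 − 8 = 2674.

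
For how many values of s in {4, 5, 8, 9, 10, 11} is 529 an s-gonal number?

s = 4: P(4, 23) = 529. ✓
s = 5: P(5, 18) = 477 and P(5, 19) = 532; 529 is not s-gonal.
s = 8: P(8, 13) = 481 and P(8, 14) = 560; 529 is not s-gonal.
s = 9: P(9, 12) = 474 and P(9, 13) = 559; 529 is not s-gonal.
s = 10: P(10, 11) = 451 and P(10, 12) = 540; 529 is not s-gonal.
s = 11: P(11, 11) = 506 and P(11, 12) = 606; 529 is not s-gonal.
Hits: s ∈ {4} → 1.

1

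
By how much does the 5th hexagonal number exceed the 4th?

Consecutive hexagonal numbers differ by 4n − 3: here 4·5 − 3 = 17.

17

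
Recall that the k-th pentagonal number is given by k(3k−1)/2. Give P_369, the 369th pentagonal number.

204057

369·(3·369 − 1)/2 = 369·1106/2 = 369·553 = 204057.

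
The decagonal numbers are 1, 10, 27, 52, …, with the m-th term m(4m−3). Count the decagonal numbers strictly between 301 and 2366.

15

The n-th decagonal number is n(4n−3).
Smallest index with value > 301: n = 10 (giving 370).
Largest index with value < 2366: n = 24 (giving 2232).
Indices 10 through 24: 15 terms.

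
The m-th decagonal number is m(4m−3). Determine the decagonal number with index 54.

11502

The 54th decagonal number is n(4n−3) with n = 54.
54·(4·54 − 3) = 54·213 = 11502.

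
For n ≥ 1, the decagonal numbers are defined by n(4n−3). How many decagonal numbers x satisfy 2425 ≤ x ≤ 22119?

50

The n-th decagonal number is n(4n−3).
Smallest index with value ≥ 2425: n = 25 (giving 2425).
Largest index with value ≤ 22119: n = 74 (giving 21682).
Indices 25 through 74: 50 terms.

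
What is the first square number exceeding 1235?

Solve n² > 1235 for integer n.
The largest n with value ≤ 1235 is 35 (since 1225 ≤ 1235 < 1296), so the first above is n = 36, value 1296.

1296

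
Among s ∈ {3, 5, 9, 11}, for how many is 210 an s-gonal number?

2

s = 3: P(3, 20) = 210. ✓
s = 5: P(5, 12) = 210. ✓
s = 9: P(9, 8) = 204 and P(9, 9) = 261; 210 is not s-gonal.
s = 11: P(11, 7) = 196 and P(11, 8) = 260; 210 is not s-gonal.
Hits: s ∈ {3, 5} → 2.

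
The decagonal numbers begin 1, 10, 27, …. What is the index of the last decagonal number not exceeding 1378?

Solve n(4n−3) ≤ 1378 for integer n.
n = 18 gives 1242 ≤ 1378, while n = 19 gives 1387 > 1378; so the answer is index 18.

18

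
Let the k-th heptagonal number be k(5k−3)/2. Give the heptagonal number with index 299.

223054

The 299th heptagonal number is n(5n−3)/2 with n = 299.
299·(5·299 − 3)/2 = 299·1492/2 = 299·746 = 223054.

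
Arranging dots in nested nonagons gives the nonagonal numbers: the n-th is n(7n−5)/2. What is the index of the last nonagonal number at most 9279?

Solve n(7n−5)/2 ≤ 9279 for integer n.
n = 51 gives 8976 ≤ 9279, while n = 52 gives 9334 > 9279; so the answer is index 51.

51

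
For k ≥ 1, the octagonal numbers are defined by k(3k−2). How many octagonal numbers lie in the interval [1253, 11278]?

The n-th octagonal number is n(3n−2).
Smallest index with value ≥ 1253: n = 21 (giving 1281).
Largest index with value ≤ 11278: n = 61 (giving 11041).
Indices 21 through 61: 41 terms.

41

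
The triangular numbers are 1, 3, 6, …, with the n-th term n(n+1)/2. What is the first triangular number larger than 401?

406

Solve n(n+1)/2 > 401 for integer n.
The largest n with value ≤ 401 is 27 (since 378 ≤ 401 < 406), so the first above is n = 28, value 406.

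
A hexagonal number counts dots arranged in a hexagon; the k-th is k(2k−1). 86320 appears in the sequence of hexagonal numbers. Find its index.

Set n(2n−1) = 86320, giving 2n² − n − 86320 = 0.
So n = (1 + 831) / 4 = 832/4 = 208.
Check: 208·(2·208 − 1) = 86320. ✓

208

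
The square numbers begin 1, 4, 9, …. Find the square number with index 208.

43264

The 208th square number is n² with n = 208.
208² = 43264.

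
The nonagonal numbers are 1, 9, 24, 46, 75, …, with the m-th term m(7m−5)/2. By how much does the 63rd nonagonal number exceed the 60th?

1284

63·(7·63 − 5)/2 = 13734 and 60·(7·60 − 5)/2 = 12450.
Difference: 13734 − 12450 = 1284.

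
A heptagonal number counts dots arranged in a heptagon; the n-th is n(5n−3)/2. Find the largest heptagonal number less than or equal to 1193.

1177

Solve n(5n−3)/2 ≤ 1193 for integer n.
n = 22 gives 1177 ≤ 1193, while n = 23 gives 1288 > 1193; so the answer is 1177.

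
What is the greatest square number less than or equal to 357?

324

Solve n² ≤ 357 for integer n.
n = 18 gives 324 ≤ 357, while n = 19 gives 361 > 357; so the answer is 324.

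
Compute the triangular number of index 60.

60·61/2 = 3660/2 = 1830.

1830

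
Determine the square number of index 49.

The 49th square number is n² with n = 49.
49² = 2401.

2401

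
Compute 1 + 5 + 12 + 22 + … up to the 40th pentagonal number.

Σ i(3i−1)/2 = (3Σi² − Σi) / 2 over i = 1..40.
Σi = 820 and Σi² = 22140.
(3·22140 − 1·820) / 2 = 65600/2 = 32800.

32800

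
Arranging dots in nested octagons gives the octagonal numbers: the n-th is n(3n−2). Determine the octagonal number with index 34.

3400

The 34th octagonal number is n(3n−2) with n = 34.
34·(3·34 − 2) = 34·100 = 3400.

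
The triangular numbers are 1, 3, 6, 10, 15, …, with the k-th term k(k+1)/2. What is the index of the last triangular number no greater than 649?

Solve n(n+1)/2 ≤ 649 for integer n.
n = 35 gives 630 ≤ 649, while n = 36 gives 666 > 649; so the answer is index 35.

35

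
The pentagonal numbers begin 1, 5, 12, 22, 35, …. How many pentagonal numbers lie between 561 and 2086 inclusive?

The n-th pentagonal number is n(3n−1)/2.
Smallest index with value ≥ 561: n = 20 (giving 590).
Largest index with value ≤ 2086: n = 37 (giving 2035).
Indices 20 through 37: 18 terms.

18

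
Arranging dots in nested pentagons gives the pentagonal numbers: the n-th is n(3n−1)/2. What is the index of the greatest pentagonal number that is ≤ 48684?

180

Solve n(3n−1)/2 ≤ 48684 for integer n.
n = 180 gives 48510 ≤ 48684, while n = 181 gives 49051 > 48684; so the answer is index 180.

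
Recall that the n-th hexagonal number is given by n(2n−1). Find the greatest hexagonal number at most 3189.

3160

Solve n(2n−1) ≤ 3189 for integer n.
n = 40 gives 3160 ≤ 3189, while n = 41 gives 3321 > 3189; so the answer is 3160.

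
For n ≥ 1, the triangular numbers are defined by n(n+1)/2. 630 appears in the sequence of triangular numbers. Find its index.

Set n(n+1)/2 = 630, giving n² + n − 1260 = 0.
The discriminant is 1 + 8·630 = 5041, and √5041 = 71.
So n = (-1 + 71) / 2 = 70/2 = 35.
Check: 35·36/2 = 630. ✓

35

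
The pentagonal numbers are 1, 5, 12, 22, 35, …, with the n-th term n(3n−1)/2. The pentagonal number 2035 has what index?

37

Set n(3n−1)/2 = 2035, giving 3n² − n − 4070 = 0.
The discriminant is 1 + 24·2035 = 48841, and √48841 = 221.
So n = (1 + 221) / 6 = 222/6 = 37.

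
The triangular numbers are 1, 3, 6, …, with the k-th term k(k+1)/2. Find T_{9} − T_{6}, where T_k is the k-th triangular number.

24

9·10/2 = 45 and 6·7/2 = 21.
Difference: 45 − 21 = 24.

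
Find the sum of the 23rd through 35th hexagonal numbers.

Σ i(2i−1) = 2Σi² − Σi over i = 23..35.
Σi = 630 − 253 = 377 and Σi² = 14910 − 3795 = 11115.
2·11115 − 1·377 = 21853.

21853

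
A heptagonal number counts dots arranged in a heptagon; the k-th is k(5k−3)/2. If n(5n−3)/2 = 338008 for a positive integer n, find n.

368

Set n(5n−3)/2 = 338008, giving 5n² − 3n − 676016 = 0.
The discriminant is 9 + 40·338008 = 13520329, and √13520329 = 3677.
So n = (3 + 3677) / 10 = 3680/10 = 368.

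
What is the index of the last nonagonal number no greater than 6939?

44

Solve n(7n−5)/2 ≤ 6939 for integer n.
n = 44 gives 6666 ≤ 6939, while n = 45 gives 6975 > 6939; so the answer is index 44.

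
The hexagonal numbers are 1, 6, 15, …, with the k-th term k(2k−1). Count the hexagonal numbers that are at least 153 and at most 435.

7

The n-th hexagonal number is n(2n−1).
Smallest index with value ≥ 153: n = 9 (giving 153).
Largest index with value ≤ 435: n = 15 (giving 435).
Indices 9 through 15: 7 terms.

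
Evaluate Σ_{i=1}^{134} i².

Σ_{i=1}^{134} i² = 134·135·269/6 = 811035.

811035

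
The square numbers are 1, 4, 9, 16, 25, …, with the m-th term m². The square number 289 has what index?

We need n² = 289, so n = √289 = 17.
Check: 17² = 289. ✓

17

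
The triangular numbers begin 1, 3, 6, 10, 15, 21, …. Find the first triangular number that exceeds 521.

528

Solve n(n+1)/2 > 521 for integer n.
The largest n with value ≤ 521 is 31 (since 496 ≤ 521 < 528), so the first above is n = 32, value 528.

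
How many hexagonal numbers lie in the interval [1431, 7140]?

34

The n-th hexagonal number is n(2n−1).
Smallest index with value ≥ 1431: n = 27 (giving 1431).
Largest index with value ≤ 7140: n = 60 (giving 7140).
Indices 27 through 60: 34 terms.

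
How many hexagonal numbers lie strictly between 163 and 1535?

18

The n-th hexagonal number is n(2n−1).
Smallest index with value > 163: n = 10 (giving 190).
Largest index with value < 1535: n = 27 (giving 1431).
Indices 10 through 27: 18 terms.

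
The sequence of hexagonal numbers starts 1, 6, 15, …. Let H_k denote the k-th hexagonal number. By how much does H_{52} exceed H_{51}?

205

Consecutive hexagonal numbers differ by 4n − 3: here 4·52 − 3 = 205.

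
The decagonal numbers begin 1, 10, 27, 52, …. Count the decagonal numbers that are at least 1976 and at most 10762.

The n-th decagonal number is n(4n−3).
Smallest index with value ≥ 1976: n = 23 (giving 2047).
Largest index with value ≤ 10762: n = 52 (giving 10660).
Indices 23 through 52: 30 terms.

30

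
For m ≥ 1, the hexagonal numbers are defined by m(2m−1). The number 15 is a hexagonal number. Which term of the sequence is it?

Set n(2n−1) = 15, giving 2n² − n − 15 = 0.
So n = (1 + 11) / 4 = 12/4 = 3.
Check: 3·(2·3 − 1) = 15. ✓

3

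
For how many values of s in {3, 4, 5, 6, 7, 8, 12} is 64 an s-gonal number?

2

s = 3: P(3, 10) = 55 and P(3, 11) = 66; 64 is not s-gonal.
s = 4: P(4, 8) = 64. ✓
s = 5: P(5, 6) = 51 and P(5, 7) = 70; 64 is not s-gonal.
s = 6: P(6, 5) = 45 and P(6, 6) = 66; 64 is not s-gonal.
s = 7: P(7, 5) = 55 and P(7, 6) = 81; 64 is not s-gonal.
s = 8: P(8, 4) = 40 and P(8, 5) = 65; 64 is not s-gonal.
s = 12: P(12, 4) = 64. ✓
Hits: s ∈ {4, 12} → 2.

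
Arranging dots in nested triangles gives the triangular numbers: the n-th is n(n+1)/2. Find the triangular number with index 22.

22·23/2 = 506/2 = 253.

253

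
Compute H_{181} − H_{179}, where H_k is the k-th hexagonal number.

181·(2·181 − 1) = 65341 and 179·(2·179 − 1) = 63903.
Difference: 65341 − 63903 = 1438.

1438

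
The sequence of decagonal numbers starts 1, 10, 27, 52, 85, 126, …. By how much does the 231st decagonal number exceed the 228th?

231·(4·231 − 3) = 212751 and 228·(4·228 − 3) = 207252.
Difference: 212751 − 207252 = 5499.

5499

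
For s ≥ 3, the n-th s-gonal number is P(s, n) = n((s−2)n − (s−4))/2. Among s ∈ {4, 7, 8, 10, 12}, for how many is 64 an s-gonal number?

s = 4: P(4, 8) = 64. ✓
s = 7: P(7, 5) = 55 and P(7, 6) = 81; 64 is not s-gonal.
s = 8: P(8, 4) = 40 and P(8, 5) = 65; 64 is not s-gonal.
s = 10: P(10, 4) = 52 and P(10, 5) = 85; 64 is not s-gonal.
s = 12: P(12, 4) = 64. ✓
Hits: s ∈ {4, 12} → 2.

2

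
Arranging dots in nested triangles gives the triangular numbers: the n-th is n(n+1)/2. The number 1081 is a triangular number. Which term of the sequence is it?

46

Set n(n+1)/2 = 1081, giving n² + n − 2162 = 0.
The discriminant is 1 + 8·1081 = 8649, and √8649 = 93.
So n = (-1 + 93) / 2 = 92/2 = 46.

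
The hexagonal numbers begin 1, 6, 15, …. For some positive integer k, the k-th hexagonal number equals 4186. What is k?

46

Set n(2n−1) = 4186, giving 2n² − n − 4186 = 0.
So n = (1 + 183) / 4 = 184/4 = 46.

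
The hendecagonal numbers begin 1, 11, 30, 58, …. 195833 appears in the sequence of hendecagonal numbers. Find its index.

209

Set n(9n−7)/2 = 195833, giving 9n² − 7n − 391666 = 0.
So n = (7 + 3755) / 18 = 3762/18 = 209.
Check: 209·(9·209 − 7)/2 = 195833. ✓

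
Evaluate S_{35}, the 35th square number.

The 35th square number is n² with n = 35.
35² = 1225.

1225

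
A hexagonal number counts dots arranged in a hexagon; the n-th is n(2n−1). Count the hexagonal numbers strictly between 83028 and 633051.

358

The n-th hexagonal number is n(2n−1).
Smallest index with value > 83028: n = 205 (giving 83845).
Largest index with value < 633051: n = 562 (giving 631126).
Indices 205 through 562: 358 terms.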